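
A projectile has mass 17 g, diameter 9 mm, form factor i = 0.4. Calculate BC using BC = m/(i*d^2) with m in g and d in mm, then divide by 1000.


BC = m/(i*d^2*1000) = 17/(0.4 * 9^2 * 1000) = 0.0005247

0.0005247


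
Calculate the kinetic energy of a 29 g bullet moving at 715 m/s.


E = 0.5*m*v^2 = 0.5*0.029*715^2 = 7413 J

7413 J


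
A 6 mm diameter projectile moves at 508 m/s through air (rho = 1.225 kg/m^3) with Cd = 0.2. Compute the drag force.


A = pi*(d/2)^2 = pi*(6/2000)^2 = 2.82743e-05 m^2
Fd = 0.5*Cd*rho*A*v^2 = 0.5*0.2*1.225*2.82743e-05*508^2 = 0.8938 N

0.8938 N


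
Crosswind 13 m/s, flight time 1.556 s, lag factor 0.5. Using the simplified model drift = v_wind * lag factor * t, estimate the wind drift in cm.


drift = v_wind * lag * t = 13 * 0.5 * 1.556 = 10.114 m ≈ 1011 cm

1011 cm


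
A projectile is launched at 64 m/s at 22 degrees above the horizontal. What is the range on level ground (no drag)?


R = v0^2 * sin(2*theta) / g = 64^2 * sin(2*22°) / 9.81 = 290 m

290 m


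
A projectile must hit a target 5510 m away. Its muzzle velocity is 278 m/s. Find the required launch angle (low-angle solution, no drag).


sin(2*theta) = R*g/v0^2 = 5510*9.81/278^2 = 0.699409, theta = arcsin(0.699409)/2 = 22.19°

22.19 degrees


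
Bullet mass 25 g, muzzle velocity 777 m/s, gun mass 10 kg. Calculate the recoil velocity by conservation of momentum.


v_recoil = m_p * v_p / m_gun = 0.025 * 777 / 10 = 1.943 m/s

1.943 m/s


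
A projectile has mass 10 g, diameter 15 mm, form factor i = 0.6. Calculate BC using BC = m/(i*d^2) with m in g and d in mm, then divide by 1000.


BC = m/(i*d^2*1000) = 10/(0.6 * 15^2 * 1000) = 7.407e-05

7.407e-05


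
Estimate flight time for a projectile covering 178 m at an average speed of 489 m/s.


t = d/v = 178/489 = 0.364 s

0.364 s


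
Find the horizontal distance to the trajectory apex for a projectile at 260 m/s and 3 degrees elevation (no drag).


R = v0^2*sin(2*theta)/g = 260^2*sin(2*3°)/9.81 = 720.298 m
apex_dist = R/2 = 720.298/2 = 360.1 m

360.1 m


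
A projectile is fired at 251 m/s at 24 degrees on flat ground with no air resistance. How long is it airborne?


T = 2*v0*sin(theta)/g = 2*251*sin(24°)/9.81 = 20.81 s

20.81 s


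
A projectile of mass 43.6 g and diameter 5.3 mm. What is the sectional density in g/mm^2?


SD = m/d^2 = 43.6/5.3^2 = 1.552 g/mm^2

1.552 g/mm^2


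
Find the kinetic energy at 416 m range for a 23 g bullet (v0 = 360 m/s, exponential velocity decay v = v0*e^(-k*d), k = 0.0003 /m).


v = v0*exp(-k*d) = 360*exp(-0.0003*416) = 317.762 m/s
E = 0.5*m*v^2 = 0.5*0.023*317.762^2 = 1161 J

1161 J


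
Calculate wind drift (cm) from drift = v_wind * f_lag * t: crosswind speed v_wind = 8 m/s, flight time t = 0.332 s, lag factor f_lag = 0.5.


drift = v_wind * lag * t = 8 * 0.5 * 0.332 = 1.328 m ≈ 132.8 cm

132.8 cm


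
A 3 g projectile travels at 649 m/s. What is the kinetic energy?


E = 0.5*m*v^2 = 0.5*0.003*649^2 = 631.8 J

631.8 J


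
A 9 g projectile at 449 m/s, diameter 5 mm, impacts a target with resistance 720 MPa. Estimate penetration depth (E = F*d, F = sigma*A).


A = pi*(d/2)^2 = pi*(5/2)^2 = 19.635 mm^2
E = 0.5*m*v^2 = 0.5*0.009*449^2 = 907.204 J
depth = E/(sigma*A) = 907.204 J / (720 MPa * 19.635 mm^2) = 907.204/(720 * 19.635) m = 0.0641716 m ≈ 64.17 mm

64.17 mm


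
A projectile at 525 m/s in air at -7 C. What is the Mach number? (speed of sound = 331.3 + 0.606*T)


a = 331.3 + 0.606*(-7) = 327.058 m/s
M = v/a = 525/327.058 = 1.605

1.605


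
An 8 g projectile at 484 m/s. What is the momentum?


p = m*v = 0.008*484 = 3.872 kg·m/s

3.872 kg·m/s


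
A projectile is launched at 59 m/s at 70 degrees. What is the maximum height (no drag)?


H = (v0*sin(theta))^2 / (2g) = (59*sin(70°))^2 / (2*9.81) = 156.7 m

156.7 m


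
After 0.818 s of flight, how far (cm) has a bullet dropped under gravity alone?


drop = 0.5*g*t^2 = 0.5*9.81*0.818^2 = 3.28205 m ≈ 328.2 cm

328.2 cm


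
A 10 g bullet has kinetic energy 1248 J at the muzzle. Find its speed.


v = sqrt(2*E/m) = sqrt(2*1248/0.01) = 499.6 m/s

499.6 m/s


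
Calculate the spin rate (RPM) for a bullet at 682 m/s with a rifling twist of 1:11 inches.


twist_m = 11*0.0254 = 0.2794 m
spin = v/twist = 682/0.2794 = 2440.945 rev/s
RPM = spin*60 = 2440.945*60 ≈ 146457 RPM

146457 RPM


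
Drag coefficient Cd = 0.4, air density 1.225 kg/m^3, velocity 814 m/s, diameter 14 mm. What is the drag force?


A = pi*(d/2)^2 = pi*(14/2000)^2 = 1.53938e-04 m^2
Fd = 0.5*Cd*rho*A*v^2 = 0.5*0.4*1.225*1.53938e-04*814^2 = 24.99 N

24.99 N


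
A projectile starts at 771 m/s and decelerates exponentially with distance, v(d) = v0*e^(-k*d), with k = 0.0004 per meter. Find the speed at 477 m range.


v = v0*exp(-k*d) = 771*exp(-0.0004*477) = 637.1 m/s

637.1 m/s


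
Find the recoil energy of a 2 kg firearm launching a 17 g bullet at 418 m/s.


v_r = m_p*v_p/m_gun = 0.017*418/2 = 3.553 m/s, E_r = 0.5*m_gun*v_r^2 = 0.5*2*3.553^2 = 12.62 J

12.62 J


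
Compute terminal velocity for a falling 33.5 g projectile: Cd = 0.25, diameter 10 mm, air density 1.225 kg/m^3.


A = pi*(d/2)^2 = pi*(10/2000)^2 = 7.85398e-05 m^2
vt = sqrt(2mg/(Cd*rho*A)) = sqrt(2*0.0335*9.81/(0.25 * 1.225 * 7.85398e-05)) = 165.3 m/s

165.3 m/s


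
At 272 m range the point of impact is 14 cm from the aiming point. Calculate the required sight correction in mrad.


1 mrad subtends 1 cm per 10 m of range, so adj = error_cm / (dist_m / 10) = 14 / (272/10) = 0.5147 mrad

0.5147 mrad


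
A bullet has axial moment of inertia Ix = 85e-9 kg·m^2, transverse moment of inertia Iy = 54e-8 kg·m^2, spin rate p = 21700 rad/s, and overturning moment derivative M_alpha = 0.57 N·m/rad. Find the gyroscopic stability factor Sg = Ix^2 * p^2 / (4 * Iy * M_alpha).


Sg = Ix^2 * p^2 / (4 * Iy * M_alpha) = (85e-9)^2 * 21700^2 / (4 * 54e-8 * 0.57) = 2.763

2.763


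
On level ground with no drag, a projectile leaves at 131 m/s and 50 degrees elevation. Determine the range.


R = v0^2 * sin(2*theta) / g = 131^2 * sin(2*50°) / 9.81 = 1723 m

1723 m


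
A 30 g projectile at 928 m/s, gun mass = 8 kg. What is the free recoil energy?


v_r = m_p*v_p/m_gun = 0.03*928/8 = 3.48 m/s, E_r = 0.5*m_gun*v_r^2 = 0.5*8*3.48^2 = 48.44 J

48.44 J


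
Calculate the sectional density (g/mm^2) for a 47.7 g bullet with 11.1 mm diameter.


SD = m/d^2 = 47.7/11.1^2 = 0.3871 g/mm^2

0.3871 g/mm^2


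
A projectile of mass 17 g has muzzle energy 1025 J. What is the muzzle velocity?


v = sqrt(2*E/m) = sqrt(2*1025/0.017) = 347.3 m/s

347.3 m/s


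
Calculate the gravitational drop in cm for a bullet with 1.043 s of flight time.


drop = 0.5*g*t^2 = 0.5*9.81*1.043^2 = 5.3359 m ≈ 533.6 cm

533.6 cm


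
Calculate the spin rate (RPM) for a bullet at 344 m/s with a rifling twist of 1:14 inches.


twist_m = 14*0.0254 = 0.3556 m
spin = v/twist = 344/0.3556 = 967.3791 rev/s
RPM = spin*60 = 967.3791*60 ≈ 58043 RPM

58043 RPM


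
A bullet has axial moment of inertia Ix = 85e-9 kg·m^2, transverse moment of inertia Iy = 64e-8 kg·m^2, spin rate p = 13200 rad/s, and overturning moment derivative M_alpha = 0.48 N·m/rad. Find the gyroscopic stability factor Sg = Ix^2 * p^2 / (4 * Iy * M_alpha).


Sg = Ix^2 * p^2 / (4 * Iy * M_alpha) = (85e-9)^2 * 13200^2 / (4 * 64e-8 * 0.48) = 1.024

1.024


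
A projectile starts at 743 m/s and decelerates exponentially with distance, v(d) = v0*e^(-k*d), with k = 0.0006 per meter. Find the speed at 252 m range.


v = v0*exp(-k*d) = 743*exp(-0.0006*252) = 638.7 m/s

638.7 m/s


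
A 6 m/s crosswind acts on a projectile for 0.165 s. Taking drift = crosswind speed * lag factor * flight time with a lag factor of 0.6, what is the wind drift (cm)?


drift = v_wind * lag * t = 6 * 0.6 * 0.165 = 0.594 m ≈ 59.4 cm

59.4 cm


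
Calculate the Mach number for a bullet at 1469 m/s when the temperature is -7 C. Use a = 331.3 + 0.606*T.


a = 331.3 + 0.606*(-7) = 327.058 m/s
M = v/a = 1469/327.058 = 4.492

4.492


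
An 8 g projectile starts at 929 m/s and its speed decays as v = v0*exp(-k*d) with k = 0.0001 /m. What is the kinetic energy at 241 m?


v = v0*exp(-k*d) = 929*exp(-0.0001*241) = 906.879 m/s
E = 0.5*m*v^2 = 0.5*0.008*906.879^2 = 3290 J

3290 J


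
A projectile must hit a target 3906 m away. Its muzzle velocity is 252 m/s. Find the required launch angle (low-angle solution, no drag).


sin(2*theta) = R*g/v0^2 = 3906*9.81/252^2 = 0.603393, theta = arcsin(0.603393)/2 = 18.56°

18.56 degrees


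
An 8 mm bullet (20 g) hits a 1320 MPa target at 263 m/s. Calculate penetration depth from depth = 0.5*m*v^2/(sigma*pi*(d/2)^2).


A = pi*(d/2)^2 = pi*(8/2)^2 = 50.2655 mm^2
E = 0.5*m*v^2 = 0.5*0.02*263^2 = 691.69 J
depth = E/(sigma*A) = 691.69 J / (1320 MPa * 50.2655 mm^2) = 691.69/(1320 * 50.2655) m = 0.0104248 m ≈ 10.42 mm

10.42 mm


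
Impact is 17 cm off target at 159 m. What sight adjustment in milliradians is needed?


1 mrad subtends 1 cm per 10 m of range, so adj = error_cm / (dist_m / 10) = 17 / (159/10) = 1.069 mrad

1.069 mrad


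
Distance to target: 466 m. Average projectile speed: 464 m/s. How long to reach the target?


t = d/v = 466/464 = 1.004 s

1.004 s


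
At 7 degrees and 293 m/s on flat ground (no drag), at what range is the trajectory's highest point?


R = v0^2*sin(2*theta)/g = 293^2*sin(2*7°)/9.81 = 2117.1 m
apex_dist = R/2 = 2117.1/2 = 1059 m

1059 m


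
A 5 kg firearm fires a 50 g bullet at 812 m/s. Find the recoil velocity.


v_recoil = m_p * v_p / m_gun = 0.05 * 812 / 5 = 8.12 m/s

8.12 m/s


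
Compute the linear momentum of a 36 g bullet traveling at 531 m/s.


p = m*v = 0.036*531 = 19.12 kg·m/s

19.12 kg·m/s


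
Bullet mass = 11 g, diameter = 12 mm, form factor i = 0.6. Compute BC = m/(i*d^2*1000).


BC = m/(i*d^2*1000) = 11/(0.6 * 12^2 * 1000) = 0.0001273

0.0001273


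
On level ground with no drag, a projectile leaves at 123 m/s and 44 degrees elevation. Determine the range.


R = v0^2 * sin(2*theta) / g = 123^2 * sin(2*44°) / 9.81 = 1541 m

1541 m


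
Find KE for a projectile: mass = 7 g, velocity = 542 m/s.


E = 0.5*m*v^2 = 0.5*0.007*542^2 = 1028 J

1028 J


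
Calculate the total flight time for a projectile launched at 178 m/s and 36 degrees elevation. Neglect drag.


T = 2*v0*sin(theta)/g = 2*178*sin(36°)/9.81 = 21.33 s

21.33 s


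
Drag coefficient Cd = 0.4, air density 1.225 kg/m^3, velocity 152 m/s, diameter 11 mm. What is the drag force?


A = pi*(d/2)^2 = pi*(11/2000)^2 = 9.50332e-05 m^2
Fd = 0.5*Cd*rho*A*v^2 = 0.5*0.4*1.225*9.50332e-05*152^2 = 0.5379 N

0.5379 N


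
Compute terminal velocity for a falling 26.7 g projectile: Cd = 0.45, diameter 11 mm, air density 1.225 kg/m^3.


A = pi*(d/2)^2 = pi*(11/2000)^2 = 9.50332e-05 m^2
vt = sqrt(2mg/(Cd*rho*A)) = sqrt(2*0.0267*9.81/(0.45 * 1.225 * 9.50332e-05)) = 100 m/s

100 m/s


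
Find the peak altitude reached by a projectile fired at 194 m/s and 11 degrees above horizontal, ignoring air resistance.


H = (v0*sin(theta))^2 / (2g) = (194*sin(11°))^2 / (2*9.81) = 69.84 m

69.84 m


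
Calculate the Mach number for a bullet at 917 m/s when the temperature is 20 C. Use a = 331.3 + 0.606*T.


a = 331.3 + 0.606*(20) = 343.42 m/s
M = v/a = 917/343.42 = 2.67

2.67


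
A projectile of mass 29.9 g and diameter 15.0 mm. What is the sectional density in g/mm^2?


SD = m/d^2 = 29.9/15.0^2 = 0.1329 g/mm^2

0.1329 g/mm^2


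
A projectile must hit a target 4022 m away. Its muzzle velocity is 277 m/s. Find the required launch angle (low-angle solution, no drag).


sin(2*theta) = R*g/v0^2 = 4022*9.81/277^2 = 0.514223, theta = arcsin(0.514223)/2 = 15.47°

15.47 degrees


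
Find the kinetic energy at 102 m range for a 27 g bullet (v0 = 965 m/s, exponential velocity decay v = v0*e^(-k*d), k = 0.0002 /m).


v = v0*exp(-k*d) = 965*exp(-0.0002*102) = 945.513 m/s
E = 0.5*m*v^2 = 0.5*0.027*945.513^2 = 12069 J

12069 J


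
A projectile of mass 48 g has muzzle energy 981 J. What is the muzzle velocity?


v = sqrt(2*E/m) = sqrt(2*981/0.048) = 202.2 m/s

202.2 m/s


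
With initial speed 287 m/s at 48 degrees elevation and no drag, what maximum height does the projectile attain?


H = (v0*sin(theta))^2 / (2g) = (287*sin(48°))^2 / (2*9.81) = 2319 m

2319 m


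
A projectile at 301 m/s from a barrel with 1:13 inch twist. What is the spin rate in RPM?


twist_m = 13*0.0254 = 0.3302 m
spin = v/twist = 301/0.3302 = 911.5687 rev/s
RPM = spin*60 = 911.5687*60 ≈ 54694 RPM

54694 RPM


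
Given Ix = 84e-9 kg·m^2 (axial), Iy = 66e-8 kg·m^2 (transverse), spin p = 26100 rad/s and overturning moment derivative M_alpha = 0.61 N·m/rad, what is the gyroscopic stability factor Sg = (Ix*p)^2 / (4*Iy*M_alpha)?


Sg = Ix^2 * p^2 / (4 * Iy * M_alpha) = (84e-9)^2 * 26100^2 / (4 * 66e-8 * 0.61) = 2.985

2.985


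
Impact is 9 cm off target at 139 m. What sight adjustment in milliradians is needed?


1 mrad subtends 1 cm per 10 m of range, so adj = error_cm / (dist_m / 10) = 9 / (139/10) = 0.6475 mrad

0.6475 mrad


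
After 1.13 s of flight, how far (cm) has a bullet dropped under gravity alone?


drop = 0.5*g*t^2 = 0.5*9.81*1.13^2 = 6.26319 m ≈ 626.3 cm

626.3 cm


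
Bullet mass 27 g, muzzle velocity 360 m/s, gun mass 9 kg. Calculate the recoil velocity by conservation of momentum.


v_recoil = m_p * v_p / m_gun = 0.027 * 360 / 9 = 1.08 m/s

1.08 m/s


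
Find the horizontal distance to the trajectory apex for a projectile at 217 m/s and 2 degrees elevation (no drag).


R = v0^2*sin(2*theta)/g = 217^2*sin(2*2°)/9.81 = 334.838 m
apex_dist = R/2 = 334.838/2 = 167.4 m

167.4 m


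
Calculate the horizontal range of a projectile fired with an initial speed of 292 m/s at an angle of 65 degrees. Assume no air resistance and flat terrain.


R = v0^2 * sin(2*theta) / g = 292^2 * sin(2*65°) / 9.81 = 6658 m

6658 m


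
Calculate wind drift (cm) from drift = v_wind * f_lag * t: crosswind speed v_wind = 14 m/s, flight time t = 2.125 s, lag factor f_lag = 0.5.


drift = v_wind * lag * t = 14 * 0.5 * 2.125 = 14.875 m ≈ 1488 cm

1488 cm


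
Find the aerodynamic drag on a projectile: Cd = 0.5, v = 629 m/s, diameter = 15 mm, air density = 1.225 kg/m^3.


A = pi*(d/2)^2 = pi*(15/2000)^2 = 1.76715e-04 m^2
Fd = 0.5*Cd*rho*A*v^2 = 0.5*0.5*1.225*1.76715e-04*629^2 = 21.41 N

21.41 N


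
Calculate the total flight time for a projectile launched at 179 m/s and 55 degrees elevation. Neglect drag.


T = 2*v0*sin(theta)/g = 2*179*sin(55°)/9.81 = 29.89 s

29.89 s


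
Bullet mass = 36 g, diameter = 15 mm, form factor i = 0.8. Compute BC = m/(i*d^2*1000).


BC = m/(i*d^2*1000) = 36/(0.8 * 15^2 * 1000) = 0.0002

0.0002


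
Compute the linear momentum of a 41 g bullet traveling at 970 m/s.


p = m*v = 0.041*970 = 39.77 kg·m/s

39.77 kg·m/s


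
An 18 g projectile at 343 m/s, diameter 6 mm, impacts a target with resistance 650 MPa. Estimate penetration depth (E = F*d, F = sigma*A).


A = pi*(d/2)^2 = pi*(6/2)^2 = 28.2743 mm^2
E = 0.5*m*v^2 = 0.5*0.018*343^2 = 1058.84 J
depth = E/(sigma*A) = 1058.84 J / (650 MPa * 28.2743 mm^2) = 1058.84/(650 * 28.2743) m = 0.0576136 m ≈ 57.61 mm

57.61 mm


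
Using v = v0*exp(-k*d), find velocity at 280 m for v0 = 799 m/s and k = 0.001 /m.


v = v0*exp(-k*d) = 799*exp(-0.001*280) = 603.9 m/s

603.9 m/s


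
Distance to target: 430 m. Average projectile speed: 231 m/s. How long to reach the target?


t = d/v = 430/231 = 1.861 s

1.861 s


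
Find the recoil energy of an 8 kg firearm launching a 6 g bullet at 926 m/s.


v_r = m_p*v_p/m_gun = 0.006*926/8 = 0.6945 m/s, E_r = 0.5*m_gun*v_r^2 = 0.5*8*0.6945^2 = 1.929 J

1.929 J


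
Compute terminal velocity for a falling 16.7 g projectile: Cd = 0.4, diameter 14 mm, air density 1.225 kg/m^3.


A = pi*(d/2)^2 = pi*(14/2000)^2 = 1.53938e-04 m^2
vt = sqrt(2mg/(Cd*rho*A)) = sqrt(2*0.0167*9.81/(0.4 * 1.225 * 1.53938e-04)) = 65.91 m/s

65.91 m/s


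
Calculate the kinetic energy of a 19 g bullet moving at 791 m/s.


E = 0.5*m*v^2 = 0.5*0.019*791^2 = 5944 J

5944 J


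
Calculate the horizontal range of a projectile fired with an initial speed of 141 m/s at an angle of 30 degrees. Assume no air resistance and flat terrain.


R = v0^2 * sin(2*theta) / g = 141^2 * sin(2*30°) / 9.81 = 1755 m

1755 m


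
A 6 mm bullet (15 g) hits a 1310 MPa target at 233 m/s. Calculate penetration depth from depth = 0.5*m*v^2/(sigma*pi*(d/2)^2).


A = pi*(d/2)^2 = pi*(6/2)^2 = 28.2743 mm^2
E = 0.5*m*v^2 = 0.5*0.015*233^2 = 407.167 J
depth = E/(sigma*A) = 407.167 J / (1310 MPa * 28.2743 mm^2) = 407.167/(1310 * 28.2743) m = 0.0109928 m ≈ 10.99 mm

10.99 mm


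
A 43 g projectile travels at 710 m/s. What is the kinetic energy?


E = 0.5*m*v^2 = 0.5*0.043*710^2 = 10838 J

10838 J


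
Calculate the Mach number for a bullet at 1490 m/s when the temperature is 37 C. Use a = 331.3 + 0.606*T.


a = 331.3 + 0.606*(37) = 353.722 m/s
M = v/a = 1490/353.722 = 4.212

4.212


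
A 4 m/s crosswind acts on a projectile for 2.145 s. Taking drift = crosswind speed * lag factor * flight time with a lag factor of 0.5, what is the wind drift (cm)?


drift = v_wind * lag * t = 4 * 0.5 * 2.145 = 4.29 m ≈ 429 cm

429 cm


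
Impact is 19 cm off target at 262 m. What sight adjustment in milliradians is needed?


1 mrad subtends 1 cm per 10 m of range, so adj = error_cm / (dist_m / 10) = 19 / (262/10) = 0.7252 mrad

0.7252 mrad


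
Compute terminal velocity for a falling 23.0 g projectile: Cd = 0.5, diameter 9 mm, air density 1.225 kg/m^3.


A = pi*(d/2)^2 = pi*(9/2000)^2 = 6.36173e-05 m^2
vt = sqrt(2mg/(Cd*rho*A)) = sqrt(2*0.023*9.81/(0.5 * 1.225 * 6.36173e-05)) = 107.6 m/s

107.6 m/s


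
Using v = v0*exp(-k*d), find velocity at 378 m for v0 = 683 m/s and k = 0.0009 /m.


v = v0*exp(-k*d) = 683*exp(-0.0009*378) = 486 m/s

486 m/s


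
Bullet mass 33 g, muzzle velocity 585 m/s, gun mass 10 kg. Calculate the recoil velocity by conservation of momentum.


v_recoil = m_p * v_p / m_gun = 0.033 * 585 / 10 = 1.93 m/s

1.93 m/s


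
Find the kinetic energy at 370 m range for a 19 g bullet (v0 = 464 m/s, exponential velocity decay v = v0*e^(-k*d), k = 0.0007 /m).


v = v0*exp(-k*d) = 464*exp(-0.0007*370) = 358.126 m/s
E = 0.5*m*v^2 = 0.5*0.019*358.126^2 = 1218 J

1218 J


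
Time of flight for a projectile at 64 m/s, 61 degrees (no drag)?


T = 2*v0*sin(theta)/g = 2*64*sin(61°)/9.81 = 11.41 s

11.41 s


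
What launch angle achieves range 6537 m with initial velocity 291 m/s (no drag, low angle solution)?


sin(2*theta) = R*g/v0^2 = 6537*9.81/291^2 = 0.757289, theta = arcsin(0.757289)/2 = 24.61°

24.61 degrees


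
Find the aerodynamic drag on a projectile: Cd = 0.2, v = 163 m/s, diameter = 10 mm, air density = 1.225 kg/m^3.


A = pi*(d/2)^2 = pi*(10/2000)^2 = 7.85398e-05 m^2
Fd = 0.5*Cd*rho*A*v^2 = 0.5*0.2*1.225*7.85398e-05*163^2 = 0.2556 N

0.2556 N


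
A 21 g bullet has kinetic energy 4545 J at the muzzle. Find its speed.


v = sqrt(2*E/m) = sqrt(2*4545/0.021) = 657.9 m/s

657.9 m/s


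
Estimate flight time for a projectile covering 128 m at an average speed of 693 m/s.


t = d/v = 128/693 = 0.1847 s

0.1847 s


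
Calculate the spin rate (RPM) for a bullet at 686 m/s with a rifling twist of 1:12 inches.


twist_m = 12*0.0254 = 0.3048 m
spin = v/twist = 686/0.3048 = 2250.656 rev/s
RPM = spin*60 = 2250.656*60 ≈ 135039 RPM

135039 RPM


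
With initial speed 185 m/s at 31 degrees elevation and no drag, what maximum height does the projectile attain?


H = (v0*sin(theta))^2 / (2g) = (185*sin(31°))^2 / (2*9.81) = 462.7 m

462.7 m


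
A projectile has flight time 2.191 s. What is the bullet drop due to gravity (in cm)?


drop = 0.5*g*t^2 = 0.5*9.81*2.191^2 = 23.5464 m ≈ 2355 cm

2355 cm


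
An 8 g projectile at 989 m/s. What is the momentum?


p = m*v = 0.008*989 = 7.912 kg·m/s

7.912 kg·m/s


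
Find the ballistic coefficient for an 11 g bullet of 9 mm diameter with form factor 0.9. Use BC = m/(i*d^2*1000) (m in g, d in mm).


BC = m/(i*d^2*1000) = 11/(0.9 * 9^2 * 1000) = 0.0001509

0.0001509


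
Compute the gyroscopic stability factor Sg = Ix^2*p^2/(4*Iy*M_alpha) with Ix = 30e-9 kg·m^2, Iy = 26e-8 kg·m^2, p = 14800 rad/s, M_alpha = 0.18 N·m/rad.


Sg = Ix^2 * p^2 / (4 * Iy * M_alpha) = (30e-9)^2 * 14800^2 / (4 * 26e-8 * 0.18) = 1.053

1.053


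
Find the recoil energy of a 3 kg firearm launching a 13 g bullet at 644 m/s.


v_r = m_p*v_p/m_gun = 0.013*644/3 = 2.79067 m/s, E_r = 0.5*m_gun*v_r^2 = 0.5*3*2.79067^2 = 11.68 J

11.68 J


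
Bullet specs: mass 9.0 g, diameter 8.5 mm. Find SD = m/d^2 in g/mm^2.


SD = m/d^2 = 9.0/8.5^2 = 0.1246 g/mm^2

0.1246 g/mm^2


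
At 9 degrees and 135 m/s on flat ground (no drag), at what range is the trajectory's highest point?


R = v0^2*sin(2*theta)/g = 135^2*sin(2*9°)/9.81 = 574.091 m
apex_dist = R/2 = 574.091/2 = 287 m

287 m


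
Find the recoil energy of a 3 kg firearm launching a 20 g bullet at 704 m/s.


v_r = m_p*v_p/m_gun = 0.02*704/3 = 4.69333 m/s, E_r = 0.5*m_gun*v_r^2 = 0.5*3*4.69333^2 = 33.04 J

33.04 J


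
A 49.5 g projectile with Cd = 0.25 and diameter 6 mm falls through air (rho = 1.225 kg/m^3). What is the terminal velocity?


A = pi*(d/2)^2 = pi*(6/2000)^2 = 2.82743e-05 m^2
vt = sqrt(2mg/(Cd*rho*A)) = sqrt(2*0.0495*9.81/(0.25 * 1.225 * 2.82743e-05)) = 334.9 m/s

334.9 m/s


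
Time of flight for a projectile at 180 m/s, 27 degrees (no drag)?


T = 2*v0*sin(theta)/g = 2*180*sin(27°)/9.81 = 16.66 s

16.66 s


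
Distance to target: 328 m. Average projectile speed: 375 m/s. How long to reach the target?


t = d/v = 328/375 = 0.8747 s

0.8747 s


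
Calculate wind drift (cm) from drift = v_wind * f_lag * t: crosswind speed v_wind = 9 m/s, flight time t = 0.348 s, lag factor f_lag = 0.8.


drift = v_wind * lag * t = 9 * 0.8 * 0.348 = 2.5056 m ≈ 250.6 cm

250.6 cm


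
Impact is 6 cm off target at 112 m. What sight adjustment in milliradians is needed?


1 mrad subtends 1 cm per 10 m of range, so adj = error_cm / (dist_m / 10) = 6 / (112/10) = 0.5357 mrad

0.5357 mrad


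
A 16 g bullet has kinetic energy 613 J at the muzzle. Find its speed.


v = sqrt(2*E/m) = sqrt(2*613/0.016) = 276.8 m/s

276.8 m/s


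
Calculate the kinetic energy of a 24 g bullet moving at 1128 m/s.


E = 0.5*m*v^2 = 0.5*0.024*1128^2 = 15269 J

15269 J


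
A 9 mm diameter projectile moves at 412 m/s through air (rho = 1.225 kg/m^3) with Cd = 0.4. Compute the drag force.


A = pi*(d/2)^2 = pi*(9/2000)^2 = 6.36173e-05 m^2
Fd = 0.5*Cd*rho*A*v^2 = 0.5*0.4*1.225*6.36173e-05*412^2 = 2.646 N

2.646 N


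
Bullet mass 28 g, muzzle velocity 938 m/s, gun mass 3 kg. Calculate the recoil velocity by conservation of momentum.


v_recoil = m_p * v_p / m_gun = 0.028 * 938 / 3 = 8.755 m/s

8.755 m/s


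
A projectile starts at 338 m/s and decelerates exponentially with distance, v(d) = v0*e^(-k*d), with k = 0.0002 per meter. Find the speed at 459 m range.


v = v0*exp(-k*d) = 338*exp(-0.0002*459) = 308.4 m/s

308.4 m/s


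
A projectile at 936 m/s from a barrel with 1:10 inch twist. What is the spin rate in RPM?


twist_m = 10*0.0254 = 0.254 m
spin = v/twist = 936/0.254 = 3685.039 rev/s
RPM = spin*60 = 3685.039*60 ≈ 221102 RPM

221102 RPM


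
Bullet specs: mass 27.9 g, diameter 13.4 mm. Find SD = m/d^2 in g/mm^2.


SD = m/d^2 = 27.9/13.4^2 = 0.1554 g/mm^2

0.1554 g/mm^2


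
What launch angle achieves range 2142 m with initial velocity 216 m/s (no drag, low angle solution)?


sin(2*theta) = R*g/v0^2 = 2142*9.81/216^2 = 0.450382, theta = arcsin(0.450382)/2 = 13.38°

13.38 degrees


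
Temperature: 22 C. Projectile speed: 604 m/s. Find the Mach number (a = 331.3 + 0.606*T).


a = 331.3 + 0.606*(22) = 344.632 m/s
M = v/a = 604/344.632 = 1.753

1.753


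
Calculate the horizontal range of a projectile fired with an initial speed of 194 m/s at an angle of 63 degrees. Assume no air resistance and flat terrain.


R = v0^2 * sin(2*theta) / g = 194^2 * sin(2*63°) / 9.81 = 3104 m

3104 m


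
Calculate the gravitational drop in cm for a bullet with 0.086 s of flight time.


drop = 0.5*g*t^2 = 0.5*9.81*0.086^2 = 0.0362774 m ≈ 3.628 cm

3.628 cm


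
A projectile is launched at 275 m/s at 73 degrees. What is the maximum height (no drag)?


H = (v0*sin(theta))^2 / (2g) = (275*sin(73°))^2 / (2*9.81) = 3525 m

3525 m


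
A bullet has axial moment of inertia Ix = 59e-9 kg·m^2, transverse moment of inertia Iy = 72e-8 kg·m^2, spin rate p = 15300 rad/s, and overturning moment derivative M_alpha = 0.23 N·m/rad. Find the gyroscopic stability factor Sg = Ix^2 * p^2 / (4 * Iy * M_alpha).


Sg = Ix^2 * p^2 / (4 * Iy * M_alpha) = (59e-9)^2 * 15300^2 / (4 * 72e-8 * 0.23) = 1.23

1.23


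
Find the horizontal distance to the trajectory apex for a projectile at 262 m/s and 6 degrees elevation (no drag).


R = v0^2*sin(2*theta)/g = 262^2*sin(2*6°)/9.81 = 1454.83 m
apex_dist = R/2 = 1454.83/2 = 727.4 m

727.4 m


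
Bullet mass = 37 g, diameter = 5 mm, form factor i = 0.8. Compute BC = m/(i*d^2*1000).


BC = m/(i*d^2*1000) = 37/(0.8 * 5^2 * 1000) = 0.00185

0.00185


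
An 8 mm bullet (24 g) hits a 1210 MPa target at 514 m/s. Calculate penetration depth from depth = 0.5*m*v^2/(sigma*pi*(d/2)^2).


A = pi*(d/2)^2 = pi*(8/2)^2 = 50.2655 mm^2
E = 0.5*m*v^2 = 0.5*0.024*514^2 = 3170.35 J
depth = E/(sigma*A) = 3170.35 J / (1210 MPa * 50.2655 mm^2) = 3170.35/(1210 * 50.2655) m = 0.0521257 m ≈ 52.13 mm

52.13 mm


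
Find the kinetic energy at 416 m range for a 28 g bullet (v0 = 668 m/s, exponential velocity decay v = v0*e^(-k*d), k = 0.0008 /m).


v = v0*exp(-k*d) = 668*exp(-0.0008*416) = 478.898 m/s
E = 0.5*m*v^2 = 0.5*0.028*478.898^2 = 3211 J

3211 J


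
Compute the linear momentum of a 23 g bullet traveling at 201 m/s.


p = m*v = 0.023*201 = 4.623 kg·m/s

4.623 kg·m/s


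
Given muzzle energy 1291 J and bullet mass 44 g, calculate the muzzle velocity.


v = sqrt(2*E/m) = sqrt(2*1291/0.044) = 242.2 m/s

242.2 m/s


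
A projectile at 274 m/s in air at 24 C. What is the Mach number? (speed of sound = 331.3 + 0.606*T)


a = 331.3 + 0.606*(24) = 345.844 m/s
M = v/a = 274/345.844 = 0.7923

0.7923


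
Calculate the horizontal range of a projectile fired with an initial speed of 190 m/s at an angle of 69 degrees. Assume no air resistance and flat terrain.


R = v0^2 * sin(2*theta) / g = 190^2 * sin(2*69°) / 9.81 = 2462 m

2462 m


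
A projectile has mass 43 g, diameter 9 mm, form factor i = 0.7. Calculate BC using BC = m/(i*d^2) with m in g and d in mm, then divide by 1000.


BC = m/(i*d^2*1000) = 43/(0.7 * 9^2 * 1000) = 0.0007584

0.0007584


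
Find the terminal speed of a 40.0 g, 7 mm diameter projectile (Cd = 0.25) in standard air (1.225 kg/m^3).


A = pi*(d/2)^2 = pi*(7/2000)^2 = 3.84845e-05 m^2
vt = sqrt(2mg/(Cd*rho*A)) = sqrt(2*0.04*9.81/(0.25 * 1.225 * 3.84845e-05)) = 258 m/s

258 m/s


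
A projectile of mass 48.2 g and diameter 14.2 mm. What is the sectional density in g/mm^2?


SD = m/d^2 = 48.2/14.2^2 = 0.239 g/mm^2

0.239 g/mm^2


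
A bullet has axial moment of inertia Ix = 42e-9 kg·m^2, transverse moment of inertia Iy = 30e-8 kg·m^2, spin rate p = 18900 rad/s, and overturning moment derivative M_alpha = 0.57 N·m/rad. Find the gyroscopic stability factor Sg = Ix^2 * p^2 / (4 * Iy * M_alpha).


Sg = Ix^2 * p^2 / (4 * Iy * M_alpha) = (42e-9)^2 * 18900^2 / (4 * 30e-8 * 0.57) = 0.9212

0.9212


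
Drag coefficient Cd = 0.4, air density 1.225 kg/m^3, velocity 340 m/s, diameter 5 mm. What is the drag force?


A = pi*(d/2)^2 = pi*(5/2000)^2 = 1.96350e-05 m^2
Fd = 0.5*Cd*rho*A*v^2 = 0.5*0.4*1.225*1.96350e-05*340^2 = 0.5561 N

0.5561 N


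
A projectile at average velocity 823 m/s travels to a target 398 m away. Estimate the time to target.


t = d/v = 398/823 = 0.4836 s

0.4836 s


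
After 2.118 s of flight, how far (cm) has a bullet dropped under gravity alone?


drop = 0.5*g*t^2 = 0.5*9.81*2.118^2 = 22.0035 m ≈ 2200 cm

2200 cm


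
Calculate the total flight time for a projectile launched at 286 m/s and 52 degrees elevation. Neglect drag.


T = 2*v0*sin(theta)/g = 2*286*sin(52°)/9.81 = 45.95 s

45.95 s


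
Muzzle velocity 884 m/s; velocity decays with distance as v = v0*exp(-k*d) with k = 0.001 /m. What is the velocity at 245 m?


v = v0*exp(-k*d) = 884*exp(-0.001*245) = 691.9 m/s

691.9 m/s


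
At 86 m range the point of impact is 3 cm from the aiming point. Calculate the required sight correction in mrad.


1 mrad subtends 1 cm per 10 m of range, so adj = error_cm / (dist_m / 10) = 3 / (86/10) = 0.3488 mrad

0.3488 mrad


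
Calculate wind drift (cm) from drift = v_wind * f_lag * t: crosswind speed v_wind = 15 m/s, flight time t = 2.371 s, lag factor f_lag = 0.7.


drift = v_wind * lag * t = 15 * 0.7 * 2.371 = 24.8955 m ≈ 2490 cm

2490 cm


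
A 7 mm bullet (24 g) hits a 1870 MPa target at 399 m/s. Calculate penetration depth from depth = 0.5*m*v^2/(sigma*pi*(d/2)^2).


A = pi*(d/2)^2 = pi*(7/2)^2 = 38.4845 mm^2
E = 0.5*m*v^2 = 0.5*0.024*399^2 = 1910.41 J
depth = E/(sigma*A) = 1910.41 J / (1870 MPa * 38.4845 mm^2) = 1910.41/(1870 * 38.4845) m = 0.026546 m ≈ 26.55 mm

26.55 mm


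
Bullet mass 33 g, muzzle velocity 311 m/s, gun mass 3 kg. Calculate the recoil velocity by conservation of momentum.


v_recoil = m_p * v_p / m_gun = 0.033 * 311 / 3 = 3.421 m/s

3.421 m/s


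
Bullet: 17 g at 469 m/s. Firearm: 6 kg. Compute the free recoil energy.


v_r = m_p*v_p/m_gun = 0.017*469/6 = 1.32883 m/s, E_r = 0.5*m_gun*v_r^2 = 0.5*6*1.32883^2 = 5.297 J

5.297 J


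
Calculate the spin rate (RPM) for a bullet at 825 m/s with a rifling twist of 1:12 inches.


twist_m = 12*0.0254 = 0.3048 m
spin = v/twist = 825/0.3048 = 2706.693 rev/s
RPM = spin*60 = 2706.693*60 ≈ 162402 RPM

162402 RPM


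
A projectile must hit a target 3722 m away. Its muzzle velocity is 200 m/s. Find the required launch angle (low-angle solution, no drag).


sin(2*theta) = R*g/v0^2 = 3722*9.81/200^2 = 0.912821, theta = arcsin(0.912821)/2 = 32.95°

32.95 degrees


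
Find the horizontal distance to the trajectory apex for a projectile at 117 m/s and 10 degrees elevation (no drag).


R = v0^2*sin(2*theta)/g = 117^2*sin(2*10°)/9.81 = 477.259 m
apex_dist = R/2 = 477.259/2 = 238.6 m

238.6 m


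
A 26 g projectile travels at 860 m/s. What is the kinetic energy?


E = 0.5*m*v^2 = 0.5*0.026*860^2 = 9615 J

9615 J


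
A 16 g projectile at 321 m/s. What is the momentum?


p = m*v = 0.016*321 = 5.136 kg·m/s

5.136 kg·m/s


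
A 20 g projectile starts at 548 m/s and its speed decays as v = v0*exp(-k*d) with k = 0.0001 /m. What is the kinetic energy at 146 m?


v = v0*exp(-k*d) = 548*exp(-0.0001*146) = 540.057 m/s
E = 0.5*m*v^2 = 0.5*0.02*540.057^2 = 2917 J

2917 J


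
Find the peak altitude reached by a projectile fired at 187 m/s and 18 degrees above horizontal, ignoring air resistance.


H = (v0*sin(theta))^2 / (2g) = (187*sin(18°))^2 / (2*9.81) = 170.2 m

170.2 m


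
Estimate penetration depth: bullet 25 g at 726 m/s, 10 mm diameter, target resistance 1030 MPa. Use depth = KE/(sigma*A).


A = pi*(d/2)^2 = pi*(10/2)^2 = 78.5398 mm^2
E = 0.5*m*v^2 = 0.5*0.025*726^2 = 6588.45 J
depth = E/(sigma*A) = 6588.45 J / (1030 MPa * 78.5398 mm^2) = 6588.45/(1030 * 78.5398) m = 0.0814434 m ≈ 81.44 mm

81.44 mm


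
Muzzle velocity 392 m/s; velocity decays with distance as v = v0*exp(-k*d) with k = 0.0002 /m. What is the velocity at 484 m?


v = v0*exp(-k*d) = 392*exp(-0.0002*484) = 355.8 m/s

355.8 m/s


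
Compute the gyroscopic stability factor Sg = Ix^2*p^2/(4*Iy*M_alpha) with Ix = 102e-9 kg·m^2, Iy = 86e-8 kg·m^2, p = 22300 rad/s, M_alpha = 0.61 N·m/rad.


Sg = Ix^2 * p^2 / (4 * Iy * M_alpha) = (102e-9)^2 * 22300^2 / (4 * 86e-8 * 0.61) = 2.466

2.466


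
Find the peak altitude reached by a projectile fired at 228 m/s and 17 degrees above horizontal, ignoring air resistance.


H = (v0*sin(theta))^2 / (2g) = (228*sin(17°))^2 / (2*9.81) = 226.5 m

226.5 m


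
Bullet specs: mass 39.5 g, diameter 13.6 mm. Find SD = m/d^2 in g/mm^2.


SD = m/d^2 = 39.5/13.6^2 = 0.2136 g/mm^2

0.2136 g/mm^2


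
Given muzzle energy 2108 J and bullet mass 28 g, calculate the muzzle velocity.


v = sqrt(2*E/m) = sqrt(2*2108/0.028) = 388 m/s

388 m/s


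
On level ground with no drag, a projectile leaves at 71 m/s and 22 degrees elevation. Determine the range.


R = v0^2 * sin(2*theta) / g = 71^2 * sin(2*22°) / 9.81 = 357 m

357 m


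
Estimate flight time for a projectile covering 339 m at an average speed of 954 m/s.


t = d/v = 339/954 = 0.3553 s

0.3553 s


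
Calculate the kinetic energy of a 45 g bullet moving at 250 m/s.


E = 0.5*m*v^2 = 0.5*0.045*250^2 = 1406 J

1406 J


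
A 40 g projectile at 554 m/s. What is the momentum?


p = m*v = 0.04*554 = 22.16 kg·m/s

22.16 kg·m/s


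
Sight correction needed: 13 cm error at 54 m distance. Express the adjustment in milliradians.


1 mrad subtends 1 cm per 10 m of range, so adj = error_cm / (dist_m / 10) = 13 / (54/10) = 2.407 mrad

2.407 mrad


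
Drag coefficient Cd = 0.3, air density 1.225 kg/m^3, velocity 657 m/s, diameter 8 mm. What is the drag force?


A = pi*(d/2)^2 = pi*(8/2000)^2 = 5.02655e-05 m^2
Fd = 0.5*Cd*rho*A*v^2 = 0.5*0.3*1.225*5.02655e-05*657^2 = 3.987 N

3.987 N


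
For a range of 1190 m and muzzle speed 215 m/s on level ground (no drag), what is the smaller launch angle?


sin(2*theta) = R*g/v0^2 = 1190*9.81/215^2 = 0.252545, theta = arcsin(0.252545)/2 = 7.314°

7.314 degrees


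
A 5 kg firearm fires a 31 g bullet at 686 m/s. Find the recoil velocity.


v_recoil = m_p * v_p / m_gun = 0.031 * 686 / 5 = 4.253 m/s

4.253 m/s


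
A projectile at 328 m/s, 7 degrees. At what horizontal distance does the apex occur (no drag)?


R = v0^2*sin(2*theta)/g = 328^2*sin(2*7°)/9.81 = 2653.1 m
apex_dist = R/2 = 2653.1/2 = 1327 m

1327 m


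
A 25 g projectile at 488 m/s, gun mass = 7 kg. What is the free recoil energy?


v_r = m_p*v_p/m_gun = 0.025*488/7 = 1.74286 m/s, E_r = 0.5*m_gun*v_r^2 = 0.5*7*1.74286^2 = 10.63 J

10.63 J


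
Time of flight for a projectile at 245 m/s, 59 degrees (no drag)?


T = 2*v0*sin(theta)/g = 2*245*sin(59°)/9.81 = 42.81 s

42.81 s


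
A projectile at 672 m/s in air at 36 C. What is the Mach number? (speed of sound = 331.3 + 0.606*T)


a = 331.3 + 0.606*(36) = 353.116 m/s
M = v/a = 672/353.116 = 1.903

1.903


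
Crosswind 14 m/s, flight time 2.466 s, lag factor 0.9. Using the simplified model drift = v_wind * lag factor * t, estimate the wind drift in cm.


drift = v_wind * lag * t = 14 * 0.9 * 2.466 = 31.0716 m ≈ 3107 cm

3107 cm


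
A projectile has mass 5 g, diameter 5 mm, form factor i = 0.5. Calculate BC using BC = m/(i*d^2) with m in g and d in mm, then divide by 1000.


BC = m/(i*d^2*1000) = 5/(0.5 * 5^2 * 1000) = 0.0004

0.0004


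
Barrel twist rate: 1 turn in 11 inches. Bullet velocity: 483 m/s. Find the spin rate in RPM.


twist_m = 11*0.0254 = 0.2794 m
spin = v/twist = 483/0.2794 = 1728.704 rev/s
RPM = spin*60 = 1728.704*60 ≈ 103722 RPM

103722 RPM


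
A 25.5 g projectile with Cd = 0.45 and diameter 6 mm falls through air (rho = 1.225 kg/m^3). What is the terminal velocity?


A = pi*(d/2)^2 = pi*(6/2000)^2 = 2.82743e-05 m^2
vt = sqrt(2mg/(Cd*rho*A)) = sqrt(2*0.0255*9.81/(0.45 * 1.225 * 2.82743e-05)) = 179.2 m/s

179.2 m/s


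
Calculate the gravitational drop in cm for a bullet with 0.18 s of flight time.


drop = 0.5*g*t^2 = 0.5*9.81*0.18^2 = 0.158922 m ≈ 15.89 cm

15.89 cm


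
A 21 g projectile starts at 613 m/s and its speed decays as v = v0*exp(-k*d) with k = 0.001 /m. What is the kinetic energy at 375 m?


v = v0*exp(-k*d) = 613*exp(-0.001*375) = 421.308 m/s
E = 0.5*m*v^2 = 0.5*0.021*421.308^2 = 1864 J

1864 J


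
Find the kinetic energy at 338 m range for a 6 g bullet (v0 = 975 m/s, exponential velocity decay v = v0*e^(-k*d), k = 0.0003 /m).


v = v0*exp(-k*d) = 975*exp(-0.0003*338) = 880.982 m/s
E = 0.5*m*v^2 = 0.5*0.006*880.982^2 = 2328 J

2328 J


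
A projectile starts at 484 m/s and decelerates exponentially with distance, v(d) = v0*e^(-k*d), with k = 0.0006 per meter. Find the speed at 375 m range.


v = v0*exp(-k*d) = 484*exp(-0.0006*375) = 386.5 m/s

386.5 m/s


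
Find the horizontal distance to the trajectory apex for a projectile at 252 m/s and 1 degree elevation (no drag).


R = v0^2*sin(2*theta)/g = 252^2*sin(2*1°)/9.81 = 225.918 m
apex_dist = R/2 = 225.918/2 = 113 m

113 m


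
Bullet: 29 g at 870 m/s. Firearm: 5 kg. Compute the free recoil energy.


v_r = m_p*v_p/m_gun = 0.029*870/5 = 5.046 m/s, E_r = 0.5*m_gun*v_r^2 = 0.5*5*5.046^2 = 63.66 J

63.66 J


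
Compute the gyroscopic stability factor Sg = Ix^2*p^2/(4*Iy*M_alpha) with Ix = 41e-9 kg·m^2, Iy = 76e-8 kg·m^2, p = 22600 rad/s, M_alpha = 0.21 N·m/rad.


Sg = Ix^2 * p^2 / (4 * Iy * M_alpha) = (41e-9)^2 * 22600^2 / (4 * 76e-8 * 0.21) = 1.345

1.345


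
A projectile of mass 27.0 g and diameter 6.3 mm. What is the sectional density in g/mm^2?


SD = m/d^2 = 27.0/6.3^2 = 0.6803 g/mm^2

0.6803 g/mm^2


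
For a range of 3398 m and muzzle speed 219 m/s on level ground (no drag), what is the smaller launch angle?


sin(2*theta) = R*g/v0^2 = 3398*9.81/219^2 = 0.695031, theta = arcsin(0.695031)/2 = 22.01°

22.01 degrees


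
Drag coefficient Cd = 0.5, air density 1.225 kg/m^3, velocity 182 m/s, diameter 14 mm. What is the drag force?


A = pi*(d/2)^2 = pi*(14/2000)^2 = 1.53938e-04 m^2
Fd = 0.5*Cd*rho*A*v^2 = 0.5*0.5*1.225*1.53938e-04*182^2 = 1.562 N

1.562 N


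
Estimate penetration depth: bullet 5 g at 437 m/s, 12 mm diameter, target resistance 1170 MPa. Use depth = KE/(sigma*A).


A = pi*(d/2)^2 = pi*(12/2)^2 = 113.097 mm^2
E = 0.5*m*v^2 = 0.5*0.005*437^2 = 477.423 J
depth = E/(sigma*A) = 477.423 J / (1170 MPa * 113.097 mm^2) = 477.423/(1170 * 113.097) m = 0.00360798 m ≈ 3.608 mm

3.608 mm


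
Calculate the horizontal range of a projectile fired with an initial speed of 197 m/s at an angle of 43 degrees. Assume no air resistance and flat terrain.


R = v0^2 * sin(2*theta) / g = 197^2 * sin(2*43°) / 9.81 = 3946 m

3946 m


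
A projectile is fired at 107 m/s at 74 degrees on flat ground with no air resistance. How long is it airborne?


T = 2*v0*sin(theta)/g = 2*107*sin(74°)/9.81 = 20.97 s

20.97 s


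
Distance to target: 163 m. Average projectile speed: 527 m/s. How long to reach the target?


t = d/v = 163/527 = 0.3093 s

0.3093 s


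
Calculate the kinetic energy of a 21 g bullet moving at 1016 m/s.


E = 0.5*m*v^2 = 0.5*0.021*1016^2 = 10839 J

10839 J


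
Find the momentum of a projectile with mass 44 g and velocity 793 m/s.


p = m*v = 0.044*793 = 34.89 kg·m/s

34.89 kg·m/s


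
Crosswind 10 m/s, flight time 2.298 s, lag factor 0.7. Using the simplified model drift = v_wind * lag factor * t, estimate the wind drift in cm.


drift = v_wind * lag * t = 10 * 0.7 * 2.298 = 16.086 m ≈ 1609 cm

1609 cm


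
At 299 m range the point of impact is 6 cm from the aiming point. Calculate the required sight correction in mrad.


1 mrad subtends 1 cm per 10 m of range, so adj = error_cm / (dist_m / 10) = 6 / (299/10) = 0.2007 mrad

0.2007 mrad
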